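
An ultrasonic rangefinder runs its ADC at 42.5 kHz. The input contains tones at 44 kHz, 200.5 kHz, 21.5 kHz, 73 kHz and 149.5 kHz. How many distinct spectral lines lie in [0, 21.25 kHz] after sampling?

4

fs/2 = 21.25 kHz.
44 kHz mod fs = 1.5 kHz.
1.5 kHz ≤ fs/2 = 21.25 kHz, appears at 1.5 kHz.
200.5 kHz mod fs = 30.5 kHz.
30.5 kHz > fs/2 = 21.25 kHz, folds to fs − 30.5 kHz = 12 kHz.
21.5 kHz > fs/2 = 21.25 kHz, folds to fs − 21.5 kHz = 21 kHz.
73 kHz mod fs = 30.5 kHz.
30.5 kHz > fs/2 = 21.25 kHz, folds to fs − 30.5 kHz = 12 kHz.
149.5 kHz mod fs = 22 kHz.
22 kHz > fs/2 = 21.25 kHz, folds to fs − 22 kHz = 20.5 kHz.
Distinct values: {1.5 kHz, 12 kHz, 20.5 kHz, 21 kHz} → 4.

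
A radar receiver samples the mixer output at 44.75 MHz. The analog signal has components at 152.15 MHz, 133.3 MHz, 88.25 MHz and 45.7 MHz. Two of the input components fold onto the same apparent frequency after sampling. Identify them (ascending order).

45.7 MHz, 133.3 MHz

fs/2 = 22.375 MHz.
152.15 MHz mod fs = 17.9 MHz.
17.9 MHz ≤ fs/2 = 22.375 MHz, appears at 17.9 MHz.
133.3 MHz mod fs = 43.8 MHz.
43.8 MHz > fs/2 = 22.375 MHz, folds to fs − 43.8 MHz = 0.95 MHz.
88.25 MHz mod fs = 43.5 MHz.
43.5 MHz > fs/2 = 22.375 MHz, folds to fs − 43.5 MHz = 1.25 MHz.
45.7 MHz mod fs = 0.95 MHz.
0.95 MHz ≤ fs/2 = 22.375 MHz, appears at 0.95 MHz.
45.7 MHz and 133.3 MHz both map to 0.95 MHz.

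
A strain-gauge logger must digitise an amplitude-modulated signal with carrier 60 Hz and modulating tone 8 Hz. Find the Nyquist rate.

136 Hz

AM sidebands sit at fc ± fm = 52 Hz and 68 Hz.
Highest-frequency component: 68 Hz.
Nyquist rate = 2 × 68 Hz = 136 Hz.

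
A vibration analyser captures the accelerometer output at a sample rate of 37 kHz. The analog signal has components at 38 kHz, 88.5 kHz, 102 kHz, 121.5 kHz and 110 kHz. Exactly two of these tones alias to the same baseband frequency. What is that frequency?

1 kHz

fs/2 = 18.5 kHz.
38 kHz mod fs = 1 kHz.
1 kHz ≤ fs/2 = 18.5 kHz, appears at 1 kHz.
88.5 kHz mod fs = 14.5 kHz.
14.5 kHz ≤ fs/2 = 18.5 kHz, appears at 14.5 kHz.
102 kHz mod fs = 28 kHz.
28 kHz > fs/2 = 18.5 kHz, folds to fs − 28 kHz = 9 kHz.
121.5 kHz mod fs = 10.5 kHz.
10.5 kHz ≤ fs/2 = 18.5 kHz, appears at 10.5 kHz.
110 kHz mod fs = 36 kHz.
36 kHz > fs/2 = 18.5 kHz, folds to fs − 36 kHz = 1 kHz.
38 kHz and 110 kHz both map to 1 kHz.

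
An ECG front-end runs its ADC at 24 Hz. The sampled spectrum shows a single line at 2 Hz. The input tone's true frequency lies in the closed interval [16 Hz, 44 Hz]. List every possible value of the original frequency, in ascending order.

Frequencies that alias to 2 Hz are k·fs ± 2 Hz for integer k ≥ 0.
k=0: 2 Hz.
k=1: 22 Hz, 26 Hz.
k=2: 46 Hz, 50 Hz.
Within [16 Hz, 44 Hz]: 22 Hz, 26 Hz.

22 Hz, 26 Hz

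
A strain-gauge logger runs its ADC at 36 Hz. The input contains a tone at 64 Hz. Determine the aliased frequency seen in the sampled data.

8 Hz

64 Hz mod fs = 28 Hz.
28 Hz > fs/2 = 18 Hz, folds to fs − 28 Hz = 8 Hz.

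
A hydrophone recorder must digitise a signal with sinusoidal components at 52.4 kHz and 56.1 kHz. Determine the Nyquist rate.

112.2 kHz

Highest-frequency component: 56.1 kHz.
Nyquist rate = 2 × 56.1 kHz = 112.2 kHz.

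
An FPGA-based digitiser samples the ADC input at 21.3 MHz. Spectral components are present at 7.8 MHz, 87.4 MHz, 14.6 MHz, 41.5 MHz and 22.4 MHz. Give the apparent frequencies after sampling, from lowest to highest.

1.1 MHz, 2.2 MHz, 6.7 MHz, 7.8 MHz

fs/2 = 10.65 MHz.
7.8 MHz ≤ fs/2 = 10.65 MHz, passes unchanged.
87.4 MHz mod fs = 2.2 MHz.
2.2 MHz ≤ fs/2 = 10.65 MHz, appears at 2.2 MHz.
14.6 MHz > fs/2 = 10.65 MHz, folds to fs − 14.6 MHz = 6.7 MHz.
41.5 MHz mod fs = 20.2 MHz.
20.2 MHz > fs/2 = 10.65 MHz, folds to fs − 20.2 MHz = 1.1 MHz.
22.4 MHz mod fs = 1.1 MHz.
1.1 MHz ≤ fs/2 = 10.65 MHz, appears at 1.1 MHz.
Distinct values: {1.1 MHz, 2.2 MHz, 6.7 MHz, 7.8 MHz}.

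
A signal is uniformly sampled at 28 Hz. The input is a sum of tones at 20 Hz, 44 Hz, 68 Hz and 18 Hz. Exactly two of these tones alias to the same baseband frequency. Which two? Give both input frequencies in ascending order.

44 Hz, 68 Hz

fs/2 = 14 Hz.
20 Hz > fs/2 = 14 Hz, folds to fs − 20 Hz = 8 Hz.
44 Hz mod fs = 16 Hz.
16 Hz > fs/2 = 14 Hz, folds to fs − 16 Hz = 12 Hz.
68 Hz mod fs = 12 Hz.
12 Hz ≤ fs/2 = 14 Hz, appears at 12 Hz.
18 Hz > fs/2 = 14 Hz, folds to fs − 18 Hz = 10 Hz.
44 Hz and 68 Hz both map to 12 Hz.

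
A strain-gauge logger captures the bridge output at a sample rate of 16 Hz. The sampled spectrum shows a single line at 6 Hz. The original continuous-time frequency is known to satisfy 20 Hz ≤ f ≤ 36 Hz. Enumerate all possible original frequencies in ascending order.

Frequencies that alias to 6 Hz are k·fs ± 6 Hz for integer k ≥ 0.
k=0: 6 Hz.
k=1: 10 Hz, 22 Hz.
k=2: 26 Hz, 38 Hz.
k=3: 42 Hz, 54 Hz.
Within [20 Hz, 36 Hz]: 22 Hz, 26 Hz.

22 Hz, 26 Hz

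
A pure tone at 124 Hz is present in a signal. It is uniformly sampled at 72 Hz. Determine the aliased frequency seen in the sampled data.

20 Hz

124 Hz mod fs = 52 Hz.
52 Hz > fs/2 = 36 Hz, folds to fs − 52 Hz = 20 Hz.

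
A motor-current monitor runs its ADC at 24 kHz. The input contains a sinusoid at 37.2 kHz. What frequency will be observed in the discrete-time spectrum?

37.2 kHz mod fs = 13.2 kHz.
13.2 kHz > fs/2 = 12 kHz, folds to fs − 13.2 kHz = 10.8 kHz.

10.8 kHz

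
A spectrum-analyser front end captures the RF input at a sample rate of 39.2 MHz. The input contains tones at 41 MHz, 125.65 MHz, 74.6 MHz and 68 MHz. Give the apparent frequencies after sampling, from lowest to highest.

1.8 MHz, 3.8 MHz, 8.05 MHz, 10.4 MHz

fs/2 = 19.6 MHz.
41 MHz mod fs = 1.8 MHz.
1.8 MHz ≤ fs/2 = 19.6 MHz, appears at 1.8 MHz.
125.65 MHz mod fs = 8.05 MHz.
8.05 MHz ≤ fs/2 = 19.6 MHz, appears at 8.05 MHz.
74.6 MHz mod fs = 35.4 MHz.
35.4 MHz > fs/2 = 19.6 MHz, folds to fs − 35.4 MHz = 3.8 MHz.
68 MHz mod fs = 28.8 MHz.
28.8 MHz > fs/2 = 19.6 MHz, folds to fs − 28.8 MHz = 10.4 MHz.
Distinct values: {1.8 MHz, 3.8 MHz, 8.05 MHz, 10.4 MHz}.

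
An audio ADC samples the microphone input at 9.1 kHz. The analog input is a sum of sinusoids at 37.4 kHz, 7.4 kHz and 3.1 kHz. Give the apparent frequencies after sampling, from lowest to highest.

1 kHz, 1.7 kHz, 3.1 kHz

fs/2 = 4.55 kHz.
37.4 kHz mod fs = 1 kHz.
1 kHz ≤ fs/2 = 4.55 kHz, appears at 1 kHz.
7.4 kHz > fs/2 = 4.55 kHz, folds to fs − 7.4 kHz = 1.7 kHz.
3.1 kHz ≤ fs/2 = 4.55 kHz, passes unchanged.
Distinct values: {1 kHz, 1.7 kHz, 3.1 kHz}.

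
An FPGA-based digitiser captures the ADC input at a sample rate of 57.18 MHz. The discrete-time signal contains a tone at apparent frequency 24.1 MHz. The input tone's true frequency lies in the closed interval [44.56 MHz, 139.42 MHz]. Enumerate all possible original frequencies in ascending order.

Frequencies that alias to 24.1 MHz are k·fs ± 24.1 MHz for integer k ≥ 0.
k=0: 24.1 MHz.
k=1: 33.08 MHz, 81.28 MHz.
k=2: 90.26 MHz, 138.46 MHz.
k=3: 147.44 MHz, 195.64 MHz.
Within [44.56 MHz, 139.42 MHz]: 81.28 MHz, 90.26 MHz, 138.46 MHz.

81.28 MHz, 90.26 MHz, 138.46 MHz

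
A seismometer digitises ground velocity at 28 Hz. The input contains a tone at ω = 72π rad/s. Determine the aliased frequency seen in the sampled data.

ω = 72π rad/s → f = ω/(2π) = 36 Hz.
36 Hz mod fs = 8 Hz.
8 Hz ≤ fs/2 = 14 Hz, appears at 8 Hz.

8 Hz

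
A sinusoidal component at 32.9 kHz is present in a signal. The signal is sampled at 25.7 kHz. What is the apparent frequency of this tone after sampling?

32.9 kHz mod fs = 7.2 kHz.
7.2 kHz ≤ fs/2 = 12.85 kHz, appears at 7.2 kHz.

7.2 kHz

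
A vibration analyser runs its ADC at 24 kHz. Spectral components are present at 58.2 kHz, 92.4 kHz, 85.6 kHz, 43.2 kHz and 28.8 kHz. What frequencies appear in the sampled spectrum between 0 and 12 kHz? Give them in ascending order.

fs/2 = 12 kHz.
58.2 kHz mod fs = 10.2 kHz.
10.2 kHz ≤ fs/2 = 12 kHz, appears at 10.2 kHz.
92.4 kHz mod fs = 20.4 kHz.
20.4 kHz > fs/2 = 12 kHz, folds to fs − 20.4 kHz = 3.6 kHz.
85.6 kHz mod fs = 13.6 kHz.
13.6 kHz > fs/2 = 12 kHz, folds to fs − 13.6 kHz = 10.4 kHz.
43.2 kHz mod fs = 19.2 kHz.
19.2 kHz > fs/2 = 12 kHz, folds to fs − 19.2 kHz = 4.8 kHz.
28.8 kHz mod fs = 4.8 kHz.
4.8 kHz ≤ fs/2 = 12 kHz, appears at 4.8 kHz.
Distinct values: {3.6 kHz, 4.8 kHz, 10.2 kHz, 10.4 kHz}.

3.6 kHz, 4.8 kHz, 10.2 kHz, 10.4 kHz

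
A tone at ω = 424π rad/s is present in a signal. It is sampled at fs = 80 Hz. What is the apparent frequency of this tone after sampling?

28 Hz

ω = 424π rad/s → f = ω/(2π) = 212 Hz.
212 Hz mod fs = 52 Hz.
52 Hz > fs/2 = 40 Hz, folds to fs − 52 Hz = 28 Hz.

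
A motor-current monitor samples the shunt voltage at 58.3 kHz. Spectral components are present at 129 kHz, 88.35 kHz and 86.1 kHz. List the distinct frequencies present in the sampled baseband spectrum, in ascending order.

12.4 kHz, 27.8 kHz, 28.25 kHz

fs/2 = 29.15 kHz.
129 kHz mod fs = 12.4 kHz.
12.4 kHz ≤ fs/2 = 29.15 kHz, appears at 12.4 kHz.
88.35 kHz mod fs = 30.05 kHz.
30.05 kHz > fs/2 = 29.15 kHz, folds to fs − 30.05 kHz = 28.25 kHz.
86.1 kHz mod fs = 27.8 kHz.
27.8 kHz ≤ fs/2 = 29.15 kHz, appears at 27.8 kHz.
Distinct values: {12.4 kHz, 27.8 kHz, 28.25 kHz}.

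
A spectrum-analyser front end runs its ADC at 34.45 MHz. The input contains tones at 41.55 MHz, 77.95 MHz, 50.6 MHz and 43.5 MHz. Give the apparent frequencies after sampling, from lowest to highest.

fs/2 = 17.225 MHz.
41.55 MHz mod fs = 7.1 MHz.
7.1 MHz ≤ fs/2 = 17.225 MHz, appears at 7.1 MHz.
77.95 MHz mod fs = 9.05 MHz.
9.05 MHz ≤ fs/2 = 17.225 MHz, appears at 9.05 MHz.
50.6 MHz mod fs = 16.15 MHz.
16.15 MHz ≤ fs/2 = 17.225 MHz, appears at 16.15 MHz.
43.5 MHz mod fs = 9.05 MHz.
9.05 MHz ≤ fs/2 = 17.225 MHz, appears at 9.05 MHz.
Distinct values: {7.1 MHz, 9.05 MHz, 16.15 MHz}.

7.1 MHz, 9.05 MHz, 16.15 MHz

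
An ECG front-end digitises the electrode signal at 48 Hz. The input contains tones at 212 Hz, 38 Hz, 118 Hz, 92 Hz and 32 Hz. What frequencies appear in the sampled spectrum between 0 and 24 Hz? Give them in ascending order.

4 Hz, 10 Hz, 16 Hz, 20 Hz, 22 Hz

fs/2 = 24 Hz.
212 Hz mod fs = 20 Hz.
20 Hz ≤ fs/2 = 24 Hz, appears at 20 Hz.
38 Hz > fs/2 = 24 Hz, folds to fs − 38 Hz = 10 Hz.
118 Hz mod fs = 22 Hz.
22 Hz ≤ fs/2 = 24 Hz, appears at 22 Hz.
92 Hz mod fs = 44 Hz.
44 Hz > fs/2 = 24 Hz, folds to fs − 44 Hz = 4 Hz.
32 Hz > fs/2 = 24 Hz, folds to fs − 32 Hz = 16 Hz.
Distinct values: {4 Hz, 10 Hz, 16 Hz, 20 Hz, 22 Hz}.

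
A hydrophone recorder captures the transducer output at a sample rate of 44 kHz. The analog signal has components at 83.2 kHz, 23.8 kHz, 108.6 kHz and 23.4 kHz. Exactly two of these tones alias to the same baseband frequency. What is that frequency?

20.6 kHz

fs/2 = 22 kHz.
83.2 kHz mod fs = 39.2 kHz.
39.2 kHz > fs/2 = 22 kHz, folds to fs − 39.2 kHz = 4.8 kHz.
23.8 kHz > fs/2 = 22 kHz, folds to fs − 23.8 kHz = 20.2 kHz.
108.6 kHz mod fs = 20.6 kHz.
20.6 kHz ≤ fs/2 = 22 kHz, appears at 20.6 kHz.
23.4 kHz > fs/2 = 22 kHz, folds to fs − 23.4 kHz = 20.6 kHz.
23.4 kHz and 108.6 kHz both map to 20.6 kHz.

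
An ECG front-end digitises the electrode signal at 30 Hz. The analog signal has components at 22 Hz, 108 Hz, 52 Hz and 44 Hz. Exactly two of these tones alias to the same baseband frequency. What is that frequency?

8 Hz

fs/2 = 15 Hz.
22 Hz > fs/2 = 15 Hz, folds to fs − 22 Hz = 8 Hz.
108 Hz mod fs = 18 Hz.
18 Hz > fs/2 = 15 Hz, folds to fs − 18 Hz = 12 Hz.
52 Hz mod fs = 22 Hz.
22 Hz > fs/2 = 15 Hz, folds to fs − 22 Hz = 8 Hz.
44 Hz mod fs = 14 Hz.
14 Hz ≤ fs/2 = 15 Hz, appears at 14 Hz.
22 Hz and 52 Hz both map to 8 Hz.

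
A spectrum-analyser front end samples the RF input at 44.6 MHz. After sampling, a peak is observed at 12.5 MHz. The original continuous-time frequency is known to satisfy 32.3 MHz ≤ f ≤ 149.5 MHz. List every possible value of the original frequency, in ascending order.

57.1 MHz, 76.7 MHz, 101.7 MHz, 121.3 MHz, 146.3 MHz

Frequencies that alias to 12.5 MHz are k·fs ± 12.5 MHz for integer k ≥ 0.
k=0: 12.5 MHz.
k=1: 32.1 MHz, 57.1 MHz.
k=2: 76.7 MHz, 101.7 MHz.
k=3: 121.3 MHz, 146.3 MHz.
k=4: 165.9 MHz, 190.9 MHz.
Within [32.3 MHz, 149.5 MHz]: 57.1 MHz, 76.7 MHz, 101.7 MHz, 121.3 MHz, 146.3 MHz.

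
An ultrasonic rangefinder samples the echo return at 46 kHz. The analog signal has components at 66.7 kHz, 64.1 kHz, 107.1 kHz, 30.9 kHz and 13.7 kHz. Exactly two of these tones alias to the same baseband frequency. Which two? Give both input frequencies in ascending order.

fs/2 = 23 kHz.
66.7 kHz mod fs = 20.7 kHz.
20.7 kHz ≤ fs/2 = 23 kHz, appears at 20.7 kHz.
64.1 kHz mod fs = 18.1 kHz.
18.1 kHz ≤ fs/2 = 23 kHz, appears at 18.1 kHz.
107.1 kHz mod fs = 15.1 kHz.
15.1 kHz ≤ fs/2 = 23 kHz, appears at 15.1 kHz.
30.9 kHz > fs/2 = 23 kHz, folds to fs − 30.9 kHz = 15.1 kHz.
13.7 kHz ≤ fs/2 = 23 kHz, passes unchanged.
30.9 kHz and 107.1 kHz both map to 15.1 kHz.

30.9 kHz, 107.1 kHz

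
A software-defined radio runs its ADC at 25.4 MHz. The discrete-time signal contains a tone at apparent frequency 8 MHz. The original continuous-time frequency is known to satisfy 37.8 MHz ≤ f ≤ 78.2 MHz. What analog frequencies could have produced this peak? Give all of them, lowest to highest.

42.8 MHz, 58.8 MHz, 68.2 MHz

Frequencies that alias to 8 MHz are k·fs ± 8 MHz for integer k ≥ 0.
k=0: 8 MHz.
k=1: 17.4 MHz, 33.4 MHz.
k=2: 42.8 MHz, 58.8 MHz.
k=3: 68.2 MHz, 84.2 MHz.
k=4: 93.6 MHz, 109.6 MHz.
Within [37.8 MHz, 78.2 MHz]: 42.8 MHz, 58.8 MHz, 68.2 MHz.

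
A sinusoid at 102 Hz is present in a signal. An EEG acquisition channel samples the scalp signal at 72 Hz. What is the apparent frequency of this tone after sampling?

102 Hz mod fs = 30 Hz.
30 Hz ≤ fs/2 = 36 Hz, appears at 30 Hz.

30 Hz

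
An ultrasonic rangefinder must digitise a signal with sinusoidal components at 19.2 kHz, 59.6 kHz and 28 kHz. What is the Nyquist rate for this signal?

Highest-frequency component: 59.6 kHz.
Nyquist rate = 2 × 59.6 kHz = 119.2 kHz.

119.2 kHz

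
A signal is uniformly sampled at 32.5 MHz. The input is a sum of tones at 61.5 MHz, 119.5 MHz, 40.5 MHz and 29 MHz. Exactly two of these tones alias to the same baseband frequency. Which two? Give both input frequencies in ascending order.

fs/2 = 16.25 MHz.
61.5 MHz mod fs = 29 MHz.
29 MHz > fs/2 = 16.25 MHz, folds to fs − 29 MHz = 3.5 MHz.
119.5 MHz mod fs = 22 MHz.
22 MHz > fs/2 = 16.25 MHz, folds to fs − 22 MHz = 10.5 MHz.
40.5 MHz mod fs = 8 MHz.
8 MHz ≤ fs/2 = 16.25 MHz, appears at 8 MHz.
29 MHz > fs/2 = 16.25 MHz, folds to fs − 29 MHz = 3.5 MHz.
29 MHz and 61.5 MHz both map to 3.5 MHz.

29 MHz, 61.5 MHz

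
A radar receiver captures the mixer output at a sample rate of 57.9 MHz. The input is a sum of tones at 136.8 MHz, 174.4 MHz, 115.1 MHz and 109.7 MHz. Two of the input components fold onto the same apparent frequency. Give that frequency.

0.7 MHz

fs/2 = 28.95 MHz.
136.8 MHz mod fs = 21 MHz.
21 MHz ≤ fs/2 = 28.95 MHz, appears at 21 MHz.
174.4 MHz mod fs = 0.7 MHz.
0.7 MHz ≤ fs/2 = 28.95 MHz, appears at 0.7 MHz.
115.1 MHz mod fs = 57.2 MHz.
57.2 MHz > fs/2 = 28.95 MHz, folds to fs − 57.2 MHz = 0.7 MHz.
109.7 MHz mod fs = 51.8 MHz.
51.8 MHz > fs/2 = 28.95 MHz, folds to fs − 51.8 MHz = 6.1 MHz.
115.1 MHz and 174.4 MHz both map to 0.7 MHz.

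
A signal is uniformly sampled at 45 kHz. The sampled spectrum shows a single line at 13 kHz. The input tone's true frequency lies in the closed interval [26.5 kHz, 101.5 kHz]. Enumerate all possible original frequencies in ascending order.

32 kHz, 58 kHz, 77 kHz

Frequencies that alias to 13 kHz are k·fs ± 13 kHz for integer k ≥ 0.
k=0: 13 kHz.
k=1: 32 kHz, 58 kHz.
k=2: 77 kHz, 103 kHz.
k=3: 122 kHz, 148 kHz.
Within [26.5 kHz, 101.5 kHz]: 32 kHz, 58 kHz, 77 kHz.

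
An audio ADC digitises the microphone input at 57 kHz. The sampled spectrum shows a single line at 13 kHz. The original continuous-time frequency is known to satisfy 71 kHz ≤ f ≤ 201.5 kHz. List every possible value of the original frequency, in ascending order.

101 kHz, 127 kHz, 158 kHz, 184 kHz

Frequencies that alias to 13 kHz are k·fs ± 13 kHz for integer k ≥ 0.
k=0: 13 kHz.
k=1: 44 kHz, 70 kHz.
k=2: 101 kHz, 127 kHz.
k=3: 158 kHz, 184 kHz.
k=4: 215 kHz, 241 kHz.
Within [71 kHz, 201.5 kHz]: 101 kHz, 127 kHz, 158 kHz, 184 kHz.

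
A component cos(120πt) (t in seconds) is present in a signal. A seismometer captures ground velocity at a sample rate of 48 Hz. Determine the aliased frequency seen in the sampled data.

12 Hz

ω = 120π rad/s → f = ω/(2π) = 60 Hz.
60 Hz mod fs = 12 Hz.
12 Hz ≤ fs/2 = 24 Hz, appears at 12 Hz.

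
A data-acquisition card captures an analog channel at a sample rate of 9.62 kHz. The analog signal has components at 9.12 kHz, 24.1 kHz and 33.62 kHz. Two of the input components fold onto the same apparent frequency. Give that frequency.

4.76 kHz

fs/2 = 4.81 kHz.
9.12 kHz > fs/2 = 4.81 kHz, folds to fs − 9.12 kHz = 0.5 kHz.
24.1 kHz mod fs = 4.86 kHz.
4.86 kHz > fs/2 = 4.81 kHz, folds to fs − 4.86 kHz = 4.76 kHz.
33.62 kHz mod fs = 4.76 kHz.
4.76 kHz ≤ fs/2 = 4.81 kHz, appears at 4.76 kHz.
24.1 kHz and 33.62 kHz both map to 4.76 kHz.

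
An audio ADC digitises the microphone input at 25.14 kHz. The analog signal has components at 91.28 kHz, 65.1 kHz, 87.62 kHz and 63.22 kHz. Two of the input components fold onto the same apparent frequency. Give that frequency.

fs/2 = 12.57 kHz.
91.28 kHz mod fs = 15.86 kHz.
15.86 kHz > fs/2 = 12.57 kHz, folds to fs − 15.86 kHz = 9.28 kHz.
65.1 kHz mod fs = 14.82 kHz.
14.82 kHz > fs/2 = 12.57 kHz, folds to fs − 14.82 kHz = 10.32 kHz.
87.62 kHz mod fs = 12.2 kHz.
12.2 kHz ≤ fs/2 = 12.57 kHz, appears at 12.2 kHz.
63.22 kHz mod fs = 12.94 kHz.
12.94 kHz > fs/2 = 12.57 kHz, folds to fs − 12.94 kHz = 12.2 kHz.
63.22 kHz and 87.62 kHz both map to 12.2 kHz.

12.2 kHz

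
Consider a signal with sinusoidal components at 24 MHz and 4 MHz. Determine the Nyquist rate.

48 MHz

Highest-frequency component: 24 MHz.
Nyquist rate = 2 × 24 MHz = 48 MHz.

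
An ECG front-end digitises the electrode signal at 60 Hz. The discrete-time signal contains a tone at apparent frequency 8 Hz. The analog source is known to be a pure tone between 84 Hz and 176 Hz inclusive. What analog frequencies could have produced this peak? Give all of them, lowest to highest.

112 Hz, 128 Hz, 172 Hz

Frequencies that alias to 8 Hz are k·fs ± 8 Hz for integer k ≥ 0.
k=0: 8 Hz.
k=1: 52 Hz, 68 Hz.
k=2: 112 Hz, 128 Hz.
k=3: 172 Hz, 188 Hz.
k=4: 232 Hz, 248 Hz.
Within [84 Hz, 176 Hz]: 112 Hz, 128 Hz, 172 Hz.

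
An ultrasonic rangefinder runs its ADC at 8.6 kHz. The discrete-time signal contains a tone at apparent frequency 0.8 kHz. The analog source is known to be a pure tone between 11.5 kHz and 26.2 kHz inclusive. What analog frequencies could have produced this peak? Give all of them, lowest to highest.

Frequencies that alias to 0.8 kHz are k·fs ± 0.8 kHz for integer k ≥ 0.
k=0: 0.8 kHz.
k=1: 7.8 kHz, 9.4 kHz.
k=2: 16.4 kHz, 18 kHz.
k=3: 25 kHz, 26.6 kHz.
k=4: 33.6 kHz, 35.2 kHz.
Within [11.5 kHz, 26.2 kHz]: 16.4 kHz, 18 kHz, 25 kHz.

16.4 kHz, 18 kHz, 25 kHz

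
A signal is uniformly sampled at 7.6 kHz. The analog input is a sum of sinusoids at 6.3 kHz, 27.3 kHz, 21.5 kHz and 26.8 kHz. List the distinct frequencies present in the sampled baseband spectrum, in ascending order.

1.3 kHz, 3.1 kHz, 3.6 kHz

fs/2 = 3.8 kHz.
6.3 kHz > fs/2 = 3.8 kHz, folds to fs − 6.3 kHz = 1.3 kHz.
27.3 kHz mod fs = 4.5 kHz.
4.5 kHz > fs/2 = 3.8 kHz, folds to fs − 4.5 kHz = 3.1 kHz.
21.5 kHz mod fs = 6.3 kHz.
6.3 kHz > fs/2 = 3.8 kHz, folds to fs − 6.3 kHz = 1.3 kHz.
26.8 kHz mod fs = 4 kHz.
4 kHz > fs/2 = 3.8 kHz, folds to fs − 4 kHz = 3.6 kHz.
Distinct values: {1.3 kHz, 3.1 kHz, 3.6 kHz}.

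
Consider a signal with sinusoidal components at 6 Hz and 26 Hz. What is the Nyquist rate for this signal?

52 Hz

Highest-frequency component: 26 Hz.
Nyquist rate = 2 × 26 Hz = 52 Hz.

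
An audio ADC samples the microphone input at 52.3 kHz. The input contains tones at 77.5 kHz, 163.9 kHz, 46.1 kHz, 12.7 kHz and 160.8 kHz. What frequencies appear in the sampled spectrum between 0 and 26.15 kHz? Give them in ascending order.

fs/2 = 26.15 kHz.
77.5 kHz mod fs = 25.2 kHz.
25.2 kHz ≤ fs/2 = 26.15 kHz, appears at 25.2 kHz.
163.9 kHz mod fs = 7 kHz.
7 kHz ≤ fs/2 = 26.15 kHz, appears at 7 kHz.
46.1 kHz > fs/2 = 26.15 kHz, folds to fs − 46.1 kHz = 6.2 kHz.
12.7 kHz ≤ fs/2 = 26.15 kHz, passes unchanged.
160.8 kHz mod fs = 3.9 kHz.
3.9 kHz ≤ fs/2 = 26.15 kHz, appears at 3.9 kHz.
Distinct values: {3.9 kHz, 6.2 kHz, 7 kHz, 12.7 kHz, 25.2 kHz}.

3.9 kHz, 6.2 kHz, 7 kHz, 12.7 kHz, 25.2 kHz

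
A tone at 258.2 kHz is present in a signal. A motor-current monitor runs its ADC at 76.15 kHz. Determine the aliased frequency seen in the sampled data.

29.75 kHz

258.2 kHz mod fs = 29.75 kHz.
29.75 kHz ≤ fs/2 = 38.075 kHz, appears at 29.75 kHz.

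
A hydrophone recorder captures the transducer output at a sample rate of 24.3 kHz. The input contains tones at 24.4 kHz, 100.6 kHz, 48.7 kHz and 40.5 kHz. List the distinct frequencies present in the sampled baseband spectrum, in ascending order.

fs/2 = 12.15 kHz.
24.4 kHz mod fs = 0.1 kHz.
0.1 kHz ≤ fs/2 = 12.15 kHz, appears at 0.1 kHz.
100.6 kHz mod fs = 3.4 kHz.
3.4 kHz ≤ fs/2 = 12.15 kHz, appears at 3.4 kHz.
48.7 kHz mod fs = 0.1 kHz.
0.1 kHz ≤ fs/2 = 12.15 kHz, appears at 0.1 kHz.
40.5 kHz mod fs = 16.2 kHz.
16.2 kHz > fs/2 = 12.15 kHz, folds to fs − 16.2 kHz = 8.1 kHz.
Distinct values: {0.1 kHz, 3.4 kHz, 8.1 kHz}.

0.1 kHz, 3.4 kHz, 8.1 kHz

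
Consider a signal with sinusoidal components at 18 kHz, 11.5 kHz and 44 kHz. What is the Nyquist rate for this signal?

88 kHz

Highest-frequency component: 44 kHz.
Nyquist rate = 2 × 44 kHz = 88 kHz.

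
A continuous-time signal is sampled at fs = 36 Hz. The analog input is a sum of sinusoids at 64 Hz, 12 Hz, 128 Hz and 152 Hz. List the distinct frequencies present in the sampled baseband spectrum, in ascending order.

8 Hz, 12 Hz, 16 Hz

fs/2 = 18 Hz.
64 Hz mod fs = 28 Hz.
28 Hz > fs/2 = 18 Hz, folds to fs − 28 Hz = 8 Hz.
12 Hz ≤ fs/2 = 18 Hz, passes unchanged.
128 Hz mod fs = 20 Hz.
20 Hz > fs/2 = 18 Hz, folds to fs − 20 Hz = 16 Hz.
152 Hz mod fs = 8 Hz.
8 Hz ≤ fs/2 = 18 Hz, appears at 8 Hz.
Distinct values: {8 Hz, 12 Hz, 16 Hz}.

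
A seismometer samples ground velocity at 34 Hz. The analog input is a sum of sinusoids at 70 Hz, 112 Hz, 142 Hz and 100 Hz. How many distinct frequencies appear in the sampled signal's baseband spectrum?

3

fs/2 = 17 Hz.
70 Hz mod fs = 2 Hz.
2 Hz ≤ fs/2 = 17 Hz, appears at 2 Hz.
112 Hz mod fs = 10 Hz.
10 Hz ≤ fs/2 = 17 Hz, appears at 10 Hz.
142 Hz mod fs = 6 Hz.
6 Hz ≤ fs/2 = 17 Hz, appears at 6 Hz.
100 Hz mod fs = 32 Hz.
32 Hz > fs/2 = 17 Hz, folds to fs − 32 Hz = 2 Hz.
Distinct values: {2 Hz, 6 Hz, 10 Hz} → 3.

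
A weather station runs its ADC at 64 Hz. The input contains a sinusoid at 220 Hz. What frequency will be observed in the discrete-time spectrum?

220 Hz mod fs = 28 Hz.
28 Hz ≤ fs/2 = 32 Hz, appears at 28 Hz.

28 Hz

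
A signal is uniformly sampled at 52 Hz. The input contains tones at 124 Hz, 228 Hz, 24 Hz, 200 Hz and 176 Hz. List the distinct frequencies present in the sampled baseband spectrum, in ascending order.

fs/2 = 26 Hz.
124 Hz mod fs = 20 Hz.
20 Hz ≤ fs/2 = 26 Hz, appears at 20 Hz.
228 Hz mod fs = 20 Hz.
20 Hz ≤ fs/2 = 26 Hz, appears at 20 Hz.
24 Hz ≤ fs/2 = 26 Hz, passes unchanged.
200 Hz mod fs = 44 Hz.
44 Hz > fs/2 = 26 Hz, folds to fs − 44 Hz = 8 Hz.
176 Hz mod fs = 20 Hz.
20 Hz ≤ fs/2 = 26 Hz, appears at 20 Hz.
Distinct values: {8 Hz, 20 Hz, 24 Hz}.

8 Hz, 20 Hz, 24 Hz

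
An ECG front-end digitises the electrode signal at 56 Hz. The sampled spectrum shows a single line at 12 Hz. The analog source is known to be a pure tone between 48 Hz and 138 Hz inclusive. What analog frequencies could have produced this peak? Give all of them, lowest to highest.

68 Hz, 100 Hz, 124 Hz

Frequencies that alias to 12 Hz are k·fs ± 12 Hz for integer k ≥ 0.
k=0: 12 Hz.
k=1: 44 Hz, 68 Hz.
k=2: 100 Hz, 124 Hz.
k=3: 156 Hz, 180 Hz.
Within [48 Hz, 138 Hz]: 68 Hz, 100 Hz, 124 Hz.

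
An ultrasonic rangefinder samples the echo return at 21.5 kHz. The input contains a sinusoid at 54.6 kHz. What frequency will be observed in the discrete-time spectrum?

54.6 kHz mod fs = 11.6 kHz.
11.6 kHz > fs/2 = 10.75 kHz, folds to fs − 11.6 kHz = 9.9 kHz.

9.9 kHz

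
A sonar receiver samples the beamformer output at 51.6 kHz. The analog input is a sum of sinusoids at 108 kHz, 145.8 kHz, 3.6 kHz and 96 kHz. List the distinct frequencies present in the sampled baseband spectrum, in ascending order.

fs/2 = 25.8 kHz.
108 kHz mod fs = 4.8 kHz.
4.8 kHz ≤ fs/2 = 25.8 kHz, appears at 4.8 kHz.
145.8 kHz mod fs = 42.6 kHz.
42.6 kHz > fs/2 = 25.8 kHz, folds to fs − 42.6 kHz = 9 kHz.
3.6 kHz ≤ fs/2 = 25.8 kHz, passes unchanged.
96 kHz mod fs = 44.4 kHz.
44.4 kHz > fs/2 = 25.8 kHz, folds to fs − 44.4 kHz = 7.2 kHz.
Distinct values: {3.6 kHz, 4.8 kHz, 7.2 kHz, 9 kHz}.

3.6 kHz, 4.8 kHz, 7.2 kHz, 9 kHz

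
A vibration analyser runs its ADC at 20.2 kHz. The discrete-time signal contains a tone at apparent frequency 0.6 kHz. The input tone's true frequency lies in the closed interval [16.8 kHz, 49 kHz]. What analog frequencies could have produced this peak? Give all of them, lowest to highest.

19.6 kHz, 20.8 kHz, 39.8 kHz, 41 kHz

Frequencies that alias to 0.6 kHz are k·fs ± 0.6 kHz for integer k ≥ 0.
k=0: 0.6 kHz.
k=1: 19.6 kHz, 20.8 kHz.
k=2: 39.8 kHz, 41 kHz.
k=3: 60 kHz, 61.2 kHz.
Within [16.8 kHz, 49 kHz]: 19.6 kHz, 20.8 kHz, 39.8 kHz, 41 kHz.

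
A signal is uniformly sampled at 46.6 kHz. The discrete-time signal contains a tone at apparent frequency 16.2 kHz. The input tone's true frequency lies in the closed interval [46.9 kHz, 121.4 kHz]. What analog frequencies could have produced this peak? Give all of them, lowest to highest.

Frequencies that alias to 16.2 kHz are k·fs ± 16.2 kHz for integer k ≥ 0.
k=0: 16.2 kHz.
k=1: 30.4 kHz, 62.8 kHz.
k=2: 77 kHz, 109.4 kHz.
k=3: 123.6 kHz, 156 kHz.
Within [46.9 kHz, 121.4 kHz]: 62.8 kHz, 77 kHz, 109.4 kHz.

62.8 kHz, 77 kHz, 109.4 kHz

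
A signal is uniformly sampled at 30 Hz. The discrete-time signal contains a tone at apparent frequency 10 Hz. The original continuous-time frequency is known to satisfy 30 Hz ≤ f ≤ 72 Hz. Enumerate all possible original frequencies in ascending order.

Frequencies that alias to 10 Hz are k·fs ± 10 Hz for integer k ≥ 0.
k=0: 10 Hz.
k=1: 20 Hz, 40 Hz.
k=2: 50 Hz, 70 Hz.
k=3: 80 Hz, 100 Hz.
Within [30 Hz, 72 Hz]: 40 Hz, 50 Hz, 70 Hz.

40 Hz, 50 Hz, 70 Hz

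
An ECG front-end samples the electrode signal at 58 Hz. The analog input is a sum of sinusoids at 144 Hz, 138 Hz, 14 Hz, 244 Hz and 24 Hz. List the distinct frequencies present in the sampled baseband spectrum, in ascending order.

12 Hz, 14 Hz, 22 Hz, 24 Hz, 28 Hz

fs/2 = 29 Hz.
144 Hz mod fs = 28 Hz.
28 Hz ≤ fs/2 = 29 Hz, appears at 28 Hz.
138 Hz mod fs = 22 Hz.
22 Hz ≤ fs/2 = 29 Hz, appears at 22 Hz.
14 Hz ≤ fs/2 = 29 Hz, passes unchanged.
244 Hz mod fs = 12 Hz.
12 Hz ≤ fs/2 = 29 Hz, appears at 12 Hz.
24 Hz ≤ fs/2 = 29 Hz, passes unchanged.
Distinct values: {12 Hz, 14 Hz, 22 Hz, 24 Hz, 28 Hz}.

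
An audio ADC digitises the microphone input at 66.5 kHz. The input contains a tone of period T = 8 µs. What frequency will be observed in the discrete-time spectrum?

8 kHz

T = 8 µs → f = 1/T = 125 kHz.
125 kHz mod fs = 58.5 kHz.
58.5 kHz > fs/2 = 33.25 kHz, folds to fs − 58.5 kHz = 8 kHz.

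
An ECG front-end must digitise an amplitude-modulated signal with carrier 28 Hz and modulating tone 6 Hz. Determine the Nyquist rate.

68 Hz

AM sidebands sit at fc ± fm = 22 Hz and 34 Hz.
Highest-frequency component: 34 Hz.
Nyquist rate = 2 × 34 Hz = 68 Hz.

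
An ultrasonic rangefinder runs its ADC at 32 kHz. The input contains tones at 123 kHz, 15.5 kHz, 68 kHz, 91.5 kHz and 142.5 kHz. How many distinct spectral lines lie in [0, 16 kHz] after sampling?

fs/2 = 16 kHz.
123 kHz mod fs = 27 kHz.
27 kHz > fs/2 = 16 kHz, folds to fs − 27 kHz = 5 kHz.
15.5 kHz ≤ fs/2 = 16 kHz, passes unchanged.
68 kHz mod fs = 4 kHz.
4 kHz ≤ fs/2 = 16 kHz, appears at 4 kHz.
91.5 kHz mod fs = 27.5 kHz.
27.5 kHz > fs/2 = 16 kHz, folds to fs − 27.5 kHz = 4.5 kHz.
142.5 kHz mod fs = 14.5 kHz.
14.5 kHz ≤ fs/2 = 16 kHz, appears at 14.5 kHz.
Distinct values: {4 kHz, 4.5 kHz, 5 kHz, 14.5 kHz, 15.5 kHz} → 5.

5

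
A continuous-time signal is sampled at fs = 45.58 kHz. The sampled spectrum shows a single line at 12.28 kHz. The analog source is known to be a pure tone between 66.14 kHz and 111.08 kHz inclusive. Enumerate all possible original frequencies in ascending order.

78.88 kHz, 103.44 kHz

Frequencies that alias to 12.28 kHz are k·fs ± 12.28 kHz for integer k ≥ 0.
k=0: 12.28 kHz.
k=1: 33.3 kHz, 57.86 kHz.
k=2: 78.88 kHz, 103.44 kHz.
k=3: 124.46 kHz, 149.02 kHz.
Within [66.14 kHz, 111.08 kHz]: 78.88 kHz, 103.44 kHz.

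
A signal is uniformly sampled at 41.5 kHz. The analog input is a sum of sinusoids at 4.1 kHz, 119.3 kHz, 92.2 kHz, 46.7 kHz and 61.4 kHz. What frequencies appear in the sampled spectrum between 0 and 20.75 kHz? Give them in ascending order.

4.1 kHz, 5.2 kHz, 9.2 kHz, 19.9 kHz

fs/2 = 20.75 kHz.
4.1 kHz ≤ fs/2 = 20.75 kHz, passes unchanged.
119.3 kHz mod fs = 36.3 kHz.
36.3 kHz > fs/2 = 20.75 kHz, folds to fs − 36.3 kHz = 5.2 kHz.
92.2 kHz mod fs = 9.2 kHz.
9.2 kHz ≤ fs/2 = 20.75 kHz, appears at 9.2 kHz.
46.7 kHz mod fs = 5.2 kHz.
5.2 kHz ≤ fs/2 = 20.75 kHz, appears at 5.2 kHz.
61.4 kHz mod fs = 19.9 kHz.
19.9 kHz ≤ fs/2 = 20.75 kHz, appears at 19.9 kHz.
Distinct values: {4.1 kHz, 5.2 kHz, 9.2 kHz, 19.9 kHz}.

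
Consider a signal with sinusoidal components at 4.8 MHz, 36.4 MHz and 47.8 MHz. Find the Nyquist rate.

95.6 MHz

Highest-frequency component: 47.8 MHz.
Nyquist rate = 2 × 47.8 MHz = 95.6 MHz.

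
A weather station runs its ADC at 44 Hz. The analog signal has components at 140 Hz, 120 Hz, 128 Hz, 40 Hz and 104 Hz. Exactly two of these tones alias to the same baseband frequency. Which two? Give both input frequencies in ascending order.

fs/2 = 22 Hz.
140 Hz mod fs = 8 Hz.
8 Hz ≤ fs/2 = 22 Hz, appears at 8 Hz.
120 Hz mod fs = 32 Hz.
32 Hz > fs/2 = 22 Hz, folds to fs − 32 Hz = 12 Hz.
128 Hz mod fs = 40 Hz.
40 Hz > fs/2 = 22 Hz, folds to fs − 40 Hz = 4 Hz.
40 Hz > fs/2 = 22 Hz, folds to fs − 40 Hz = 4 Hz.
104 Hz mod fs = 16 Hz.
16 Hz ≤ fs/2 = 22 Hz, appears at 16 Hz.
40 Hz and 128 Hz both map to 4 Hz.

40 Hz, 128 Hz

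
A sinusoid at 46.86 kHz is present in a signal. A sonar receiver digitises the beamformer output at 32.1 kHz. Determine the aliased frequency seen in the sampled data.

14.76 kHz

46.86 kHz mod fs = 14.76 kHz.
14.76 kHz ≤ fs/2 = 16.05 kHz, appears at 14.76 kHz.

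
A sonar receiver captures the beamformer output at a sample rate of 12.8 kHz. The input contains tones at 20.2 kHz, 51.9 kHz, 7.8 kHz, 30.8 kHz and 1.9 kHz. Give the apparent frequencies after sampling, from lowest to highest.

0.7 kHz, 1.9 kHz, 5 kHz, 5.2 kHz, 5.4 kHz

fs/2 = 6.4 kHz.
20.2 kHz mod fs = 7.4 kHz.
7.4 kHz > fs/2 = 6.4 kHz, folds to fs − 7.4 kHz = 5.4 kHz.
51.9 kHz mod fs = 0.7 kHz.
0.7 kHz ≤ fs/2 = 6.4 kHz, appears at 0.7 kHz.
7.8 kHz > fs/2 = 6.4 kHz, folds to fs − 7.8 kHz = 5 kHz.
30.8 kHz mod fs = 5.2 kHz.
5.2 kHz ≤ fs/2 = 6.4 kHz, appears at 5.2 kHz.
1.9 kHz ≤ fs/2 = 6.4 kHz, passes unchanged.
Distinct values: {0.7 kHz, 1.9 kHz, 5 kHz, 5.2 kHz, 5.4 kHz}.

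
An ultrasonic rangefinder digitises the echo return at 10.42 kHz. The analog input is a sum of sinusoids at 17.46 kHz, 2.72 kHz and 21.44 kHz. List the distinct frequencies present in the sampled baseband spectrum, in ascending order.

fs/2 = 5.21 kHz.
17.46 kHz mod fs = 7.04 kHz.
7.04 kHz > fs/2 = 5.21 kHz, folds to fs − 7.04 kHz = 3.38 kHz.
2.72 kHz ≤ fs/2 = 5.21 kHz, passes unchanged.
21.44 kHz mod fs = 0.6 kHz.
0.6 kHz ≤ fs/2 = 5.21 kHz, appears at 0.6 kHz.
Distinct values: {0.6 kHz, 2.72 kHz, 3.38 kHz}.

0.6 kHz, 2.72 kHz, 3.38 kHz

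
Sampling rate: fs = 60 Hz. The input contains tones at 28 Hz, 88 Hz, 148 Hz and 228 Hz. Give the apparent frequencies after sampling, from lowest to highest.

fs/2 = 30 Hz.
28 Hz ≤ fs/2 = 30 Hz, passes unchanged.
88 Hz mod fs = 28 Hz.
28 Hz ≤ fs/2 = 30 Hz, appears at 28 Hz.
148 Hz mod fs = 28 Hz.
28 Hz ≤ fs/2 = 30 Hz, appears at 28 Hz.
228 Hz mod fs = 48 Hz.
48 Hz > fs/2 = 30 Hz, folds to fs − 48 Hz = 12 Hz.
Distinct values: {12 Hz, 28 Hz}.

12 Hz, 28 Hz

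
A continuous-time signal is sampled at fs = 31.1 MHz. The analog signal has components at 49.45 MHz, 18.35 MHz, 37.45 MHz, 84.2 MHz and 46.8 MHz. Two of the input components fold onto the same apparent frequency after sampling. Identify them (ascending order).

18.35 MHz, 49.45 MHz

fs/2 = 15.55 MHz.
49.45 MHz mod fs = 18.35 MHz.
18.35 MHz > fs/2 = 15.55 MHz, folds to fs − 18.35 MHz = 12.75 MHz.
18.35 MHz > fs/2 = 15.55 MHz, folds to fs − 18.35 MHz = 12.75 MHz.
37.45 MHz mod fs = 6.35 MHz.
6.35 MHz ≤ fs/2 = 15.55 MHz, appears at 6.35 MHz.
84.2 MHz mod fs = 22 MHz.
22 MHz > fs/2 = 15.55 MHz, folds to fs − 22 MHz = 9.1 MHz.
46.8 MHz mod fs = 15.7 MHz.
15.7 MHz > fs/2 = 15.55 MHz, folds to fs − 15.7 MHz = 15.4 MHz.
18.35 MHz and 49.45 MHz both map to 12.75 MHz.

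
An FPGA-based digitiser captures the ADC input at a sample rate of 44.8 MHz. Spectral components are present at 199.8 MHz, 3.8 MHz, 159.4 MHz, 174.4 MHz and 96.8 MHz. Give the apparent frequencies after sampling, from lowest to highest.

fs/2 = 22.4 MHz.
199.8 MHz mod fs = 20.6 MHz.
20.6 MHz ≤ fs/2 = 22.4 MHz, appears at 20.6 MHz.
3.8 MHz ≤ fs/2 = 22.4 MHz, passes unchanged.
159.4 MHz mod fs = 25 MHz.
25 MHz > fs/2 = 22.4 MHz, folds to fs − 25 MHz = 19.8 MHz.
174.4 MHz mod fs = 40 MHz.
40 MHz > fs/2 = 22.4 MHz, folds to fs − 40 MHz = 4.8 MHz.
96.8 MHz mod fs = 7.2 MHz.
7.2 MHz ≤ fs/2 = 22.4 MHz, appears at 7.2 MHz.
Distinct values: {3.8 MHz, 4.8 MHz, 7.2 MHz, 19.8 MHz, 20.6 MHz}.

3.8 MHz, 4.8 MHz, 7.2 MHz, 19.8 MHz, 20.6 MHz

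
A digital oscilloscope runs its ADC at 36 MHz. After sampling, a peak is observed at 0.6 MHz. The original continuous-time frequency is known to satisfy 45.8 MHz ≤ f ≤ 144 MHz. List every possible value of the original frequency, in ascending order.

Frequencies that alias to 0.6 MHz are k·fs ± 0.6 MHz for integer k ≥ 0.
k=0: 0.6 MHz.
k=1: 35.4 MHz, 36.6 MHz.
k=2: 71.4 MHz, 72.6 MHz.
k=3: 107.4 MHz, 108.6 MHz.
k=4: 143.4 MHz, 144.6 MHz.
k=5: 179.4 MHz, 180.6 MHz.
Within [45.8 MHz, 144 MHz]: 71.4 MHz, 72.6 MHz, 107.4 MHz, 108.6 MHz, 143.4 MHz.

71.4 MHz, 72.6 MHz, 107.4 MHz, 108.6 MHz, 143.4 MHz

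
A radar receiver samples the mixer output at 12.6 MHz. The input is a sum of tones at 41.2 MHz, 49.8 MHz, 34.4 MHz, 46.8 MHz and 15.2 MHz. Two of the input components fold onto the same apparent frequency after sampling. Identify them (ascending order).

fs/2 = 6.3 MHz.
41.2 MHz mod fs = 3.4 MHz.
3.4 MHz ≤ fs/2 = 6.3 MHz, appears at 3.4 MHz.
49.8 MHz mod fs = 12 MHz.
12 MHz > fs/2 = 6.3 MHz, folds to fs − 12 MHz = 0.6 MHz.
34.4 MHz mod fs = 9.2 MHz.
9.2 MHz > fs/2 = 6.3 MHz, folds to fs − 9.2 MHz = 3.4 MHz.
46.8 MHz mod fs = 9 MHz.
9 MHz > fs/2 = 6.3 MHz, folds to fs − 9 MHz = 3.6 MHz.
15.2 MHz mod fs = 2.6 MHz.
2.6 MHz ≤ fs/2 = 6.3 MHz, appears at 2.6 MHz.
34.4 MHz and 41.2 MHz both map to 3.4 MHz.

34.4 MHz, 41.2 MHz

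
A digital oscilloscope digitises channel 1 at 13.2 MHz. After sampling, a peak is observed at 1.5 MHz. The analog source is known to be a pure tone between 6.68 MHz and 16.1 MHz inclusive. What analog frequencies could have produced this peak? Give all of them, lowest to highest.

11.7 MHz, 14.7 MHz

Frequencies that alias to 1.5 MHz are k·fs ± 1.5 MHz for integer k ≥ 0.
k=0: 1.5 MHz.
k=1: 11.7 MHz, 14.7 MHz.
k=2: 24.9 MHz, 27.9 MHz.
Within [6.68 MHz, 16.1 MHz]: 11.7 MHz, 14.7 MHz.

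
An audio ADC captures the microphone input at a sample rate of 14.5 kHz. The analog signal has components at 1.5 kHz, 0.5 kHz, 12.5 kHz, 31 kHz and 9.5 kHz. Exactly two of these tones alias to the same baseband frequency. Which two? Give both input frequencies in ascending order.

12.5 kHz, 31 kHz

fs/2 = 7.25 kHz.
1.5 kHz ≤ fs/2 = 7.25 kHz, passes unchanged.
0.5 kHz ≤ fs/2 = 7.25 kHz, passes unchanged.
12.5 kHz > fs/2 = 7.25 kHz, folds to fs − 12.5 kHz = 2 kHz.
31 kHz mod fs = 2 kHz.
2 kHz ≤ fs/2 = 7.25 kHz, appears at 2 kHz.
9.5 kHz > fs/2 = 7.25 kHz, folds to fs − 9.5 kHz = 5 kHz.
12.5 kHz and 31 kHz both map to 2 kHz.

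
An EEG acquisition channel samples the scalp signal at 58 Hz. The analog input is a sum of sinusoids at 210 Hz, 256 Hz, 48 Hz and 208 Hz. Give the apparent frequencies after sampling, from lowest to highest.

10 Hz, 22 Hz, 24 Hz

fs/2 = 29 Hz.
210 Hz mod fs = 36 Hz.
36 Hz > fs/2 = 29 Hz, folds to fs − 36 Hz = 22 Hz.
256 Hz mod fs = 24 Hz.
24 Hz ≤ fs/2 = 29 Hz, appears at 24 Hz.
48 Hz > fs/2 = 29 Hz, folds to fs − 48 Hz = 10 Hz.
208 Hz mod fs = 34 Hz.
34 Hz > fs/2 = 29 Hz, folds to fs − 34 Hz = 24 Hz.
Distinct values: {10 Hz, 22 Hz, 24 Hz}.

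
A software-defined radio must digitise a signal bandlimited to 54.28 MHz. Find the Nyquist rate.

Nyquist rate = 2 × 54.28 MHz = 108.56 MHz.

108.56 MHz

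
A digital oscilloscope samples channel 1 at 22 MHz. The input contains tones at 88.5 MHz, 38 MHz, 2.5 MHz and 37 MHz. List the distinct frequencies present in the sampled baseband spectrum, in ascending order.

fs/2 = 11 MHz.
88.5 MHz mod fs = 0.5 MHz.
0.5 MHz ≤ fs/2 = 11 MHz, appears at 0.5 MHz.
38 MHz mod fs = 16 MHz.
16 MHz > fs/2 = 11 MHz, folds to fs − 16 MHz = 6 MHz.
2.5 MHz ≤ fs/2 = 11 MHz, passes unchanged.
37 MHz mod fs = 15 MHz.
15 MHz > fs/2 = 11 MHz, folds to fs − 15 MHz = 7 MHz.
Distinct values: {0.5 MHz, 2.5 MHz, 6 MHz, 7 MHz}.

0.5 MHz, 2.5 MHz, 6 MHz, 7 MHz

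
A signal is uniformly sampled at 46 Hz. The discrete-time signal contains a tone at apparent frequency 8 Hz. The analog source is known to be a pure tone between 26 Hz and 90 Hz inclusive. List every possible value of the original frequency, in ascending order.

Frequencies that alias to 8 Hz are k·fs ± 8 Hz for integer k ≥ 0.
k=0: 8 Hz.
k=1: 38 Hz, 54 Hz.
k=2: 84 Hz, 100 Hz.
k=3: 130 Hz, 146 Hz.
Within [26 Hz, 90 Hz]: 38 Hz, 54 Hz, 84 Hz.

38 Hz, 54 Hz, 84 Hz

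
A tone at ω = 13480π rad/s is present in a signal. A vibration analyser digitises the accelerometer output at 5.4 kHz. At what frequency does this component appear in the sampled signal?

1.34 kHz

ω = 13480π rad/s → f = ω/(2π) = 6740 Hz = 6.74 kHz.
6.74 kHz mod fs = 1.34 kHz.
1.34 kHz ≤ fs/2 = 2.7 kHz, appears at 1.34 kHz.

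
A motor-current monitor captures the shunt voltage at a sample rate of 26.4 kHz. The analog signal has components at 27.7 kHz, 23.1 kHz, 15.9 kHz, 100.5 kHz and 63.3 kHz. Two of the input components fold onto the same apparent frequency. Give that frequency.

fs/2 = 13.2 kHz.
27.7 kHz mod fs = 1.3 kHz.
1.3 kHz ≤ fs/2 = 13.2 kHz, appears at 1.3 kHz.
23.1 kHz > fs/2 = 13.2 kHz, folds to fs − 23.1 kHz = 3.3 kHz.
15.9 kHz > fs/2 = 13.2 kHz, folds to fs − 15.9 kHz = 10.5 kHz.
100.5 kHz mod fs = 21.3 kHz.
21.3 kHz > fs/2 = 13.2 kHz, folds to fs − 21.3 kHz = 5.1 kHz.
63.3 kHz mod fs = 10.5 kHz.
10.5 kHz ≤ fs/2 = 13.2 kHz, appears at 10.5 kHz.
15.9 kHz and 63.3 kHz both map to 10.5 kHz.

10.5 kHz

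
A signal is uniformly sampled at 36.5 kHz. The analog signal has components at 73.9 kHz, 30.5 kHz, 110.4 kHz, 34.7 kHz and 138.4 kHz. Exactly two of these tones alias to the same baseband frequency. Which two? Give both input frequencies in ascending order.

fs/2 = 18.25 kHz.
73.9 kHz mod fs = 0.9 kHz.
0.9 kHz ≤ fs/2 = 18.25 kHz, appears at 0.9 kHz.
30.5 kHz > fs/2 = 18.25 kHz, folds to fs − 30.5 kHz = 6 kHz.
110.4 kHz mod fs = 0.9 kHz.
0.9 kHz ≤ fs/2 = 18.25 kHz, appears at 0.9 kHz.
34.7 kHz > fs/2 = 18.25 kHz, folds to fs − 34.7 kHz = 1.8 kHz.
138.4 kHz mod fs = 28.9 kHz.
28.9 kHz > fs/2 = 18.25 kHz, folds to fs − 28.9 kHz = 7.6 kHz.
73.9 kHz and 110.4 kHz both map to 0.9 kHz.

73.9 kHz, 110.4 kHz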